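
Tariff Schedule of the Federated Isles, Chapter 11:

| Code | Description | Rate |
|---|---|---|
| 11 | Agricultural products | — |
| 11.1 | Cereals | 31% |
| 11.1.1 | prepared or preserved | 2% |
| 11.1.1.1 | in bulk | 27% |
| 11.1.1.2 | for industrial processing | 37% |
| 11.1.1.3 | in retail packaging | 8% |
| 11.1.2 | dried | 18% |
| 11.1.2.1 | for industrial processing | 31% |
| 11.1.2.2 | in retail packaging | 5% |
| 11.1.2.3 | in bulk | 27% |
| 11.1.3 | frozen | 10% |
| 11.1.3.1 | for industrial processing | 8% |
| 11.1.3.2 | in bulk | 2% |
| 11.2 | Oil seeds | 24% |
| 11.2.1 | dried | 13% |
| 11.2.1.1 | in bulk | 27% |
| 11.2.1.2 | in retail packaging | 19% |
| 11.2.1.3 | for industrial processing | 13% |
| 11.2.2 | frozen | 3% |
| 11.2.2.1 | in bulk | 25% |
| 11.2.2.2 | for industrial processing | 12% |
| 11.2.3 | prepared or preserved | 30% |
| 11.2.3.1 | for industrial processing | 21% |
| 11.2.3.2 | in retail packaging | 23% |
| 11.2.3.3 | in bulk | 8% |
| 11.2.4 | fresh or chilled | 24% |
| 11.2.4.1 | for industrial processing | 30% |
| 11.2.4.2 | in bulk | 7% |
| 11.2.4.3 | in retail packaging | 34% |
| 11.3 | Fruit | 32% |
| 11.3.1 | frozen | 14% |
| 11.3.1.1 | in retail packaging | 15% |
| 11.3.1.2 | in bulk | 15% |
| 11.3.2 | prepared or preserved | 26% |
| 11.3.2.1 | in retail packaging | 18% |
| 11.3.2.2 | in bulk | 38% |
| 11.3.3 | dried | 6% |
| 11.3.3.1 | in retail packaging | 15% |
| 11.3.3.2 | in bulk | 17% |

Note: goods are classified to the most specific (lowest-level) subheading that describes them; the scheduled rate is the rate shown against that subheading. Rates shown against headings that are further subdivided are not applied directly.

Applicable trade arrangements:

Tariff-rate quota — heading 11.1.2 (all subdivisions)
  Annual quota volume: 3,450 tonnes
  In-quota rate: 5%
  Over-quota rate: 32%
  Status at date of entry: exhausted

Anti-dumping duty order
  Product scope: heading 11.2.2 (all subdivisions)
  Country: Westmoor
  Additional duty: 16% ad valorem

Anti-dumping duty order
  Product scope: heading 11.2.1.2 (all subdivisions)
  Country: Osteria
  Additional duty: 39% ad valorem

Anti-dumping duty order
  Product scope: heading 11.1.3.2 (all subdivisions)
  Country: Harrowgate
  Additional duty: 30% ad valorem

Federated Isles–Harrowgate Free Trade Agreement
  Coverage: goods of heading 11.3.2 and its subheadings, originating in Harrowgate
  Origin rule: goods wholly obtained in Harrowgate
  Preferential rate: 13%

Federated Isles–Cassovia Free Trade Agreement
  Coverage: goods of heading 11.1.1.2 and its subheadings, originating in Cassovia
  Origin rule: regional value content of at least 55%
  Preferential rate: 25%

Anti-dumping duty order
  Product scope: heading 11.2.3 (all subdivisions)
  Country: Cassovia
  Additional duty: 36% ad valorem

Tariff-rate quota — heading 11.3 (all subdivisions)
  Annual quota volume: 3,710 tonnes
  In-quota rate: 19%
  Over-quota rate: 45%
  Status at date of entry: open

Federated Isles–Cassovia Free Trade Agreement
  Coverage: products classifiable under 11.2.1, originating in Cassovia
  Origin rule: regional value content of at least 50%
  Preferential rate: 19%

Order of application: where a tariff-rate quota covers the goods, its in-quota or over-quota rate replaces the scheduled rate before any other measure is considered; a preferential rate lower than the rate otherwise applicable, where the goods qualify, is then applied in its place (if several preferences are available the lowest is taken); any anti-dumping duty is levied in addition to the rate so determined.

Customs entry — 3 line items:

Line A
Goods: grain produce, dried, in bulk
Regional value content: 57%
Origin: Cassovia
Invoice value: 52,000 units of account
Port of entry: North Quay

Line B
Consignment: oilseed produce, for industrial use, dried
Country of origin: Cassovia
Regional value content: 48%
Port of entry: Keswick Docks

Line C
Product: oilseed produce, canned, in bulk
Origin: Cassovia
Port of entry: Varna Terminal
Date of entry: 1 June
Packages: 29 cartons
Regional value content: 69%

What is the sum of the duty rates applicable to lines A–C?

Line A: grain → 11.1; dried → 11.1.2; in bulk → 11.1.2.3. Scheduled 27%. quota on 11.1.2 exhausted → over-quota 32%; Cassovia agreement on 11.1.1.2: 11.1.2.3 not covered; Cassovia agreement on 11.2.1: 11.1.2.3 not covered. → 32%.
Line B: oilseed → 11.2; dried → 11.2.1; for industrial use → 11.2.1.3. Scheduled 13%. Cassovia agreement on 11.1.1.2: 11.2.1.3 not covered; Cassovia agreement on 11.2.1: RVC < 50%. → 13%.
Line C: oilseed → 11.2; canned → 11.2.3; in bulk → 11.2.3.3. Scheduled 8%. Cassovia agreement on 11.1.1.2: 11.2.3.3 not covered; Cassovia agreement on 11.2.1: 11.2.3.3 not covered; anti-dumping (Cassovia, 11.2.3): +36%; total 8% + 36% = 44%. → 44%.
Sum: 32% + 13% + 44% = 89%.

89%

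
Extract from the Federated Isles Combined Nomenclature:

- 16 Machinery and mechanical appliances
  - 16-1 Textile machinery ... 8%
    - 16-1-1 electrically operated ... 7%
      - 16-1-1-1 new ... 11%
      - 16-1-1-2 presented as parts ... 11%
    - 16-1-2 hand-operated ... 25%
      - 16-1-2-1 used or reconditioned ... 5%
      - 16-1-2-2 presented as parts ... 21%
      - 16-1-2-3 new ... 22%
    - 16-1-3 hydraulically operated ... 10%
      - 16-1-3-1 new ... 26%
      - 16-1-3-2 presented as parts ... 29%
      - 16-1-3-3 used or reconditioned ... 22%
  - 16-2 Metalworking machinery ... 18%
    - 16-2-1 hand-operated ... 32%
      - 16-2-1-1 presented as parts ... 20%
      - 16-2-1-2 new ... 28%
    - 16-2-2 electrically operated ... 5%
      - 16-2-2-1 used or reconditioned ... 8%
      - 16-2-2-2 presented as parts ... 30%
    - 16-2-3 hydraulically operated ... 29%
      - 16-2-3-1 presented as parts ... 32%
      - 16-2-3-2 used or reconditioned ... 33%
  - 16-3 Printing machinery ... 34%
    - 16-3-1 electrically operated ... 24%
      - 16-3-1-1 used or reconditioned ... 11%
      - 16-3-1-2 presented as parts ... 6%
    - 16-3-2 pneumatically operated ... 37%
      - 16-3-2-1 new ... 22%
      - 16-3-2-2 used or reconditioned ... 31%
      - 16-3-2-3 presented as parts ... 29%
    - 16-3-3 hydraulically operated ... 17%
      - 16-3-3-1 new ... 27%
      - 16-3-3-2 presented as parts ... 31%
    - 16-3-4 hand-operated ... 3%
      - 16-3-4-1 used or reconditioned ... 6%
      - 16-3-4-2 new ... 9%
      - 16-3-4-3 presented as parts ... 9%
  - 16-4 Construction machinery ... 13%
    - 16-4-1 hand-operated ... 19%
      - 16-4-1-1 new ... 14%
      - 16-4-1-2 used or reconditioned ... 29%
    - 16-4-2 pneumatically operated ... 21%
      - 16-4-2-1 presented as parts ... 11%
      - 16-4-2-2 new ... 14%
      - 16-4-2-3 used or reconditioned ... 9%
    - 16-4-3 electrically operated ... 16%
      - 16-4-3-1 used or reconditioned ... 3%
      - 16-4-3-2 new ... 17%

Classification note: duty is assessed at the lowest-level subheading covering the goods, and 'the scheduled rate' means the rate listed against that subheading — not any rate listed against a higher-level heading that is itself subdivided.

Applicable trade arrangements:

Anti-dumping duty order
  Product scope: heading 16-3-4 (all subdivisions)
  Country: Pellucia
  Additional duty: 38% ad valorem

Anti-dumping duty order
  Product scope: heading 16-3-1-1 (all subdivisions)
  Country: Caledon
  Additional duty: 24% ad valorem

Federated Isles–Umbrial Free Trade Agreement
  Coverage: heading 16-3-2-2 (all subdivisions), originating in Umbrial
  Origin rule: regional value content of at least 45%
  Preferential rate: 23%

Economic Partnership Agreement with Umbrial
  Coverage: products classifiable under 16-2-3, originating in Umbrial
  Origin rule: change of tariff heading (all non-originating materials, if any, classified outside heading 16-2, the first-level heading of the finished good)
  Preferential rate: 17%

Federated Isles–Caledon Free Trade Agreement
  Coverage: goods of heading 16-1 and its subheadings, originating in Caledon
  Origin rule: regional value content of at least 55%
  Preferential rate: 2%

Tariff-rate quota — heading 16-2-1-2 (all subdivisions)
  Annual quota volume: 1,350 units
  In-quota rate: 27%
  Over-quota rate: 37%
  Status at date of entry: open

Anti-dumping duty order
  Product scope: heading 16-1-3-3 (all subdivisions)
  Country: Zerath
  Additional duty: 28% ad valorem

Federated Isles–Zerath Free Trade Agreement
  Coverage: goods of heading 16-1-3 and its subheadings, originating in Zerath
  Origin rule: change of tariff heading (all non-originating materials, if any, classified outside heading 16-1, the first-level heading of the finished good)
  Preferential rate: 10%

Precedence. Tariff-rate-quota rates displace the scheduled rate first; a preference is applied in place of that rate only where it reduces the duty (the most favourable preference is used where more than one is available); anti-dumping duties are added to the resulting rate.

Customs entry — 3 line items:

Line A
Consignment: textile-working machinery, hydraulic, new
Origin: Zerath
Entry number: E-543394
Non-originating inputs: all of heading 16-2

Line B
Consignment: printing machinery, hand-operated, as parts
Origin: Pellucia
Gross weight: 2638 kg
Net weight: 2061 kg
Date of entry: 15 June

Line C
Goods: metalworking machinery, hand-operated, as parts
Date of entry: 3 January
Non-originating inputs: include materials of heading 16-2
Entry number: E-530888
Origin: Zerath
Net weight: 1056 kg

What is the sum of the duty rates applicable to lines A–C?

Line A: textile-working → 16-1; hydraulic → 16-1-3; new → 16-1-3-1. Scheduled 26%. Zerath agreement on 16-1-3: CTH met → 10% available; preferential 10%. → 10%.
Line B: printing → 16-3; hand-operated → 16-3-4; as parts → 16-3-4-3. Scheduled 9%. anti-dumping (Pellucia, 16-3-4): +38%; total 9% + 38% = 47%. → 47%.
Line C: metalworking → 16-2; hand-operated → 16-2-1; as parts → 16-2-1-1. Scheduled 20%. Zerath agreement on 16-1-3: 16-2-1-1 not covered. → 20%.
Sum: 10% + 47% + 20% = 77%.

77%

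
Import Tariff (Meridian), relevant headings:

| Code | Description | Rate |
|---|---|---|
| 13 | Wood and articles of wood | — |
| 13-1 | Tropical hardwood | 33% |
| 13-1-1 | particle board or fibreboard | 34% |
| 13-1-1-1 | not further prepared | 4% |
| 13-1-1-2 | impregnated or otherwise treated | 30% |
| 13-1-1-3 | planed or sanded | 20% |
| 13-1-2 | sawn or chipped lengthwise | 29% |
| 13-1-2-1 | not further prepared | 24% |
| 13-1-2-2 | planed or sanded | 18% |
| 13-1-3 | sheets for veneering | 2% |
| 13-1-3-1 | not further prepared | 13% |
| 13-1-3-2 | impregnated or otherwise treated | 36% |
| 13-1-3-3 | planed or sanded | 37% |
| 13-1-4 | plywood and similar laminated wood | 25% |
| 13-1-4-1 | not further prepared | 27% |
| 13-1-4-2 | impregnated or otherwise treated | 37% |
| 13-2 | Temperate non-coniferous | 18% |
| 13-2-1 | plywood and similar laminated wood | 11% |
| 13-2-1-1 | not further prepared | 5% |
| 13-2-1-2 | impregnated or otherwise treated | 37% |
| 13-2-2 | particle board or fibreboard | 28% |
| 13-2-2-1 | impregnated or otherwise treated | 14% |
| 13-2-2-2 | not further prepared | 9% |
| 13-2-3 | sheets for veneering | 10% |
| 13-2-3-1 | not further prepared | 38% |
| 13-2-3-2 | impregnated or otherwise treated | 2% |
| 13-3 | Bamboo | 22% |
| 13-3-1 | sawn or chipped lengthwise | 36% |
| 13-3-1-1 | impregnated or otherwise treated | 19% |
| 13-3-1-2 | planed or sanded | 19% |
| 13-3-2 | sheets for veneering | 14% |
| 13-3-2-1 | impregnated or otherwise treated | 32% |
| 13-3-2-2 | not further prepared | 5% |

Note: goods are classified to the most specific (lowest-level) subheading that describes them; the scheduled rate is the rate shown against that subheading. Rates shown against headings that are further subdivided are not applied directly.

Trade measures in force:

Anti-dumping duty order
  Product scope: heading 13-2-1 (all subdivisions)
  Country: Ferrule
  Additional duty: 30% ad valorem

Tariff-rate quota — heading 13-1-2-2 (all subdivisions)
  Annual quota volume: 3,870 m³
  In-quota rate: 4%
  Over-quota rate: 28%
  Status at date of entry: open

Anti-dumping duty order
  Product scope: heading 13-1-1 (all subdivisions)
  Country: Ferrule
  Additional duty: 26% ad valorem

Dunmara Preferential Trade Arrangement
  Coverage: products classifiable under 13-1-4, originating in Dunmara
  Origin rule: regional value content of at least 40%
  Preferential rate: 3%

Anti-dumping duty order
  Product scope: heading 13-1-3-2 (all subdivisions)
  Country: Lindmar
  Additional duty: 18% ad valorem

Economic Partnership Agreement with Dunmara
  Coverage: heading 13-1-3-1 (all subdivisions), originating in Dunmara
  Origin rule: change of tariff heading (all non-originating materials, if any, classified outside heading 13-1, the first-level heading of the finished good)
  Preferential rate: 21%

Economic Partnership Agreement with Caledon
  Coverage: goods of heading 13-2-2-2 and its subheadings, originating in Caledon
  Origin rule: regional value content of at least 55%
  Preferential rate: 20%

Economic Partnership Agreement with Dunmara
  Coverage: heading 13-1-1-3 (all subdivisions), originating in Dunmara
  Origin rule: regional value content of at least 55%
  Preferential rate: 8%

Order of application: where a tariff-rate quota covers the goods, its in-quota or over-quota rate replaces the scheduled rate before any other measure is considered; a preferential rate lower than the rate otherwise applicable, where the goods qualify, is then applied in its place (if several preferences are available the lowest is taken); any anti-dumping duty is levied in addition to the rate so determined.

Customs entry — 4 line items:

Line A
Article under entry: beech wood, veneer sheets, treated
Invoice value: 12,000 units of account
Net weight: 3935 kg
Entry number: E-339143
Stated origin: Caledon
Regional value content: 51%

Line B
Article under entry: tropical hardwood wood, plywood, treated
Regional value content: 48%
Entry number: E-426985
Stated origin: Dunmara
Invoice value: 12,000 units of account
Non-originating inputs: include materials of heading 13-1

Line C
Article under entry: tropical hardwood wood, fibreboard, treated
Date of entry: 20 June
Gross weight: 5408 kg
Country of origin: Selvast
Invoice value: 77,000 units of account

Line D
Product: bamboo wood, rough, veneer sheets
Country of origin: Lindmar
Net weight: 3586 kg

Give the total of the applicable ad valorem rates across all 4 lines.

Line A: beech → 13-2; veneer sheets → 13-2-3; treated → 13-2-3-2. Scheduled 2%. Caledon agreement on 13-2-2-2: 13-2-3-2 not covered. → 2%.
Line B: tropical hardwood → 13-1; plywood → 13-1-4; treated → 13-1-4-2. Scheduled 37%. Dunmara agreement on 13-1-4: RVC ≥ 40% → 3% available; Dunmara agreement on 13-1-3-1: 13-1-4-2 not covered; Dunmara agreement on 13-1-1-3: 13-1-4-2 not covered; preferential 3%. → 3%.
Line C: tropical hardwood → 13-1; fibreboard → 13-1-1; treated → 13-1-1-2. Scheduled 30%. No special measure applies. → 30%.
Line D: bamboo → 13-3; veneer sheets → 13-3-2; rough → 13-3-2-2. Scheduled 5%. No special measure applies. → 5%.
Sum: 2% + 3% + 30% + 5% = 40%.

40%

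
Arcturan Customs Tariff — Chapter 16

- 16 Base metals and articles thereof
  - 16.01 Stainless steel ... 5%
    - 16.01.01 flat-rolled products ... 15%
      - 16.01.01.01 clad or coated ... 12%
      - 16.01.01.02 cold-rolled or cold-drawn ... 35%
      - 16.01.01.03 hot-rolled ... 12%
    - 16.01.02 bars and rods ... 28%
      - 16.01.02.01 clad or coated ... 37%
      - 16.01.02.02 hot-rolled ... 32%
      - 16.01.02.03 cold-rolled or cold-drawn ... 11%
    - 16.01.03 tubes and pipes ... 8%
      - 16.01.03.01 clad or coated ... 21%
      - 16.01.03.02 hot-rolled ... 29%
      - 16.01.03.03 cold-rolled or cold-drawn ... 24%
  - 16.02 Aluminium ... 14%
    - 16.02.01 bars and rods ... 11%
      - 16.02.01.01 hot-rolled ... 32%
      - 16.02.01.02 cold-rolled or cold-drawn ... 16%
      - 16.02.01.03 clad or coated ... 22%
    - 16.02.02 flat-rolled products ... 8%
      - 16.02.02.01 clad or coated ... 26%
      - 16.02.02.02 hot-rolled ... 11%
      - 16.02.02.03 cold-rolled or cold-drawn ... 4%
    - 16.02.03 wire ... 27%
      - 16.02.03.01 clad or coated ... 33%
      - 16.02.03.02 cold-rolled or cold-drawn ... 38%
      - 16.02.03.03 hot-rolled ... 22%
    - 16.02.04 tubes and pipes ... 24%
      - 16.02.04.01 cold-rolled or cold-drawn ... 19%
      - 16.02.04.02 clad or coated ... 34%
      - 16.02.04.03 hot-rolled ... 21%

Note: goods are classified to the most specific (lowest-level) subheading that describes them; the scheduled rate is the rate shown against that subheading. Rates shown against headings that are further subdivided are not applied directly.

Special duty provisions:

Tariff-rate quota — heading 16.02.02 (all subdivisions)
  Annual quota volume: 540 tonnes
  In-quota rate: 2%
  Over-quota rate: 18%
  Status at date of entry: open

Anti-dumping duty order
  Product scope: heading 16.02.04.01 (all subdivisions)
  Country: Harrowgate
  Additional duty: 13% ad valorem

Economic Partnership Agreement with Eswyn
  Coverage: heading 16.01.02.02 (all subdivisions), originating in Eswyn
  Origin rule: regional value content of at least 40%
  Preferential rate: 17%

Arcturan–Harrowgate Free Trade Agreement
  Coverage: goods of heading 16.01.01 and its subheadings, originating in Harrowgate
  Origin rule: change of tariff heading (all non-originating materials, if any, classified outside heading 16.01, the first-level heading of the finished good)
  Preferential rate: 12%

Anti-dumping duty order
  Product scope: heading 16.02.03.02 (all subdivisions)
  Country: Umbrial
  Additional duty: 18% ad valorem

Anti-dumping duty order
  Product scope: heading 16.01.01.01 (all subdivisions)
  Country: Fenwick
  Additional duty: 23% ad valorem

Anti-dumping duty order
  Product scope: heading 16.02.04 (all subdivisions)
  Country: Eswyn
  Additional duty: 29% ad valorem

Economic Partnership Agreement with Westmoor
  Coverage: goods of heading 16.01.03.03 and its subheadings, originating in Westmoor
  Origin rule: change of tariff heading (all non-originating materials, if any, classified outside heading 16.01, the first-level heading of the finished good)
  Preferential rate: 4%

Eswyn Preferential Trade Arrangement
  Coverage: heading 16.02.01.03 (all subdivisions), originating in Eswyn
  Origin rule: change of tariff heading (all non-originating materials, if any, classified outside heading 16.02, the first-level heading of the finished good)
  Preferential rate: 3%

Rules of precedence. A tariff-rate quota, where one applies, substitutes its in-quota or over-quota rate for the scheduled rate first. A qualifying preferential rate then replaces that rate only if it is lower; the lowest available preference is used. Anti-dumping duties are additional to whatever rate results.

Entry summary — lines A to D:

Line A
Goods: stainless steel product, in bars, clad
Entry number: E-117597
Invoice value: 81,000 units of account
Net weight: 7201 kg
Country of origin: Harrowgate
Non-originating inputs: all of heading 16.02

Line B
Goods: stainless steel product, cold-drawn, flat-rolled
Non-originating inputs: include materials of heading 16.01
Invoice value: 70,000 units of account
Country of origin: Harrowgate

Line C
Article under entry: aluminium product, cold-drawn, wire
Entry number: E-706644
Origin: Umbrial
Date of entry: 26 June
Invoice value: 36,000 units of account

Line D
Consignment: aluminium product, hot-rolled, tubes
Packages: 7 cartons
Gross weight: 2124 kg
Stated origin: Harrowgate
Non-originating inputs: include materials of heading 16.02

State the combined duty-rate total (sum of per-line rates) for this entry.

149%

Line A: stainless steel → 16.01; in bars → 16.01.02; clad → 16.01.02.01. Scheduled 37%. Harrowgate agreement on 16.01.01: 16.01.02.01 not covered. → 37%.
Line B: stainless steel → 16.01; flat-rolled → 16.01.01; cold-drawn → 16.01.01.02. Scheduled 35%. Harrowgate agreement on 16.01.01: CTH not met. → 35%.
Line C: aluminium → 16.02; wire → 16.02.03; cold-drawn → 16.02.03.02. Scheduled 38%. anti-dumping (Umbrial, 16.02.03.02): +18%; total 38% + 18% = 56%. → 56%.
Line D: aluminium → 16.02; tubes → 16.02.04; hot-rolled → 16.02.04.03. Scheduled 21%. Harrowgate agreement on 16.01.01: 16.02.04.03 not covered. → 21%.
Sum: 37% + 35% + 56% + 21% = 149%.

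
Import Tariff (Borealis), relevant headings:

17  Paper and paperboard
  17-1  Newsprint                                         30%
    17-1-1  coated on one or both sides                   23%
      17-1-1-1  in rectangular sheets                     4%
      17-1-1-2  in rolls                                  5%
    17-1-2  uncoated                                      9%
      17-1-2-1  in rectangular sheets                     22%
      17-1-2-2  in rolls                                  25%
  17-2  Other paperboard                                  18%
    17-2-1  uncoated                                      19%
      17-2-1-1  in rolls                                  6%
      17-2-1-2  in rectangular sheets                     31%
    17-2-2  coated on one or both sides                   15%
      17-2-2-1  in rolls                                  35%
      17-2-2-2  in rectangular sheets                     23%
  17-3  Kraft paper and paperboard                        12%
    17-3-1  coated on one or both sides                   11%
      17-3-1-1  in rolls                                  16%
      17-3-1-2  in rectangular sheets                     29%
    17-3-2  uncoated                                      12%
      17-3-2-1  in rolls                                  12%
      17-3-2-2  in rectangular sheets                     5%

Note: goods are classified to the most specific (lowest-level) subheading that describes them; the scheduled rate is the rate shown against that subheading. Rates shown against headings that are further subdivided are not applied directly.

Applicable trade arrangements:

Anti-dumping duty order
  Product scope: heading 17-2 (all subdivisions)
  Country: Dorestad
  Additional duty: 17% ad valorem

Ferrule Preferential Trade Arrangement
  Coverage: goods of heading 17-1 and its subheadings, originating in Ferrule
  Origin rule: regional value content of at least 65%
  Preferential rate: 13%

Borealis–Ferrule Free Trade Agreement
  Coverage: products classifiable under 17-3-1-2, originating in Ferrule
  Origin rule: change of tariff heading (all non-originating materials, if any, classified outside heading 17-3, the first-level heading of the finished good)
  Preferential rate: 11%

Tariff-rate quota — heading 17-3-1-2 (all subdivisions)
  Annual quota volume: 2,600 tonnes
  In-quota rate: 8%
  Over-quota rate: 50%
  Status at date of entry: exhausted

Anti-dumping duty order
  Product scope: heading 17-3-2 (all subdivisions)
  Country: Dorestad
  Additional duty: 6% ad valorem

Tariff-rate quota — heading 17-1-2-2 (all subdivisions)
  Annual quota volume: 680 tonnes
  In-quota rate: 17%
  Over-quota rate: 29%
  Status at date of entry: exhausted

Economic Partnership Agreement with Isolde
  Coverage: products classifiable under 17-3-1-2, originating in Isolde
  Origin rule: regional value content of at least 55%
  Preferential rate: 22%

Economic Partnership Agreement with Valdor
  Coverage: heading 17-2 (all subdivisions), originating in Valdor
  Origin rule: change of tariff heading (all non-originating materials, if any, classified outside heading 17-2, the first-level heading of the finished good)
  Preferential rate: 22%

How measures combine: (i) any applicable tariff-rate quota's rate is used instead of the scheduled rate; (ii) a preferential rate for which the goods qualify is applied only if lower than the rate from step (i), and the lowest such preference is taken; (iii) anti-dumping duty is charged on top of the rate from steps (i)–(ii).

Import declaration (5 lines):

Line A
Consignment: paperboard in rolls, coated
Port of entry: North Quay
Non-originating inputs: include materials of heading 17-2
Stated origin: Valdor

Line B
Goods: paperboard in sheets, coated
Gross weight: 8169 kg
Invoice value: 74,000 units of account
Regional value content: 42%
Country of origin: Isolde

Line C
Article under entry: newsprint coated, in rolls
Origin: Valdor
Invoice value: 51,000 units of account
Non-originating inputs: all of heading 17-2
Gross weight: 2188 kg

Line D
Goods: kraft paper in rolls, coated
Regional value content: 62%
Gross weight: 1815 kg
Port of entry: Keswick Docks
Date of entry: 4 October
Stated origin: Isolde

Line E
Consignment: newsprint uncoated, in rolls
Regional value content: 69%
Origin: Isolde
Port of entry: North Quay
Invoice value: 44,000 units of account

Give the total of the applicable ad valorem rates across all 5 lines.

Line A: paperboard → 17-2; coated → 17-2-2; in rolls → 17-2-2-1. Scheduled 35%. Valdor agreement on 17-2: CTH not met. → 35%.
Line B: paperboard → 17-2; coated → 17-2-2; in sheets → 17-2-2-2. Scheduled 23%. Isolde agreement on 17-3-1-2: 17-2-2-2 not covered. → 23%.
Line C: newsprint → 17-1; coated → 17-1-1; in rolls → 17-1-1-2. Scheduled 5%. Valdor agreement on 17-2: 17-1-1-2 not covered. → 5%.
Line D: kraft paper → 17-3; coated → 17-3-1; in rolls → 17-3-1-1. Scheduled 16%. Isolde agreement on 17-3-1-2: 17-3-1-1 not covered. → 16%.
Line E: newsprint → 17-1; uncoated → 17-1-2; in rolls → 17-1-2-2. Scheduled 25%. quota on 17-1-2-2 exhausted → over-quota 29%; Isolde agreement on 17-3-1-2: 17-1-2-2 not covered. → 29%.
Sum: 35% + 23% + 5% + 16% + 29% = 108%.

108%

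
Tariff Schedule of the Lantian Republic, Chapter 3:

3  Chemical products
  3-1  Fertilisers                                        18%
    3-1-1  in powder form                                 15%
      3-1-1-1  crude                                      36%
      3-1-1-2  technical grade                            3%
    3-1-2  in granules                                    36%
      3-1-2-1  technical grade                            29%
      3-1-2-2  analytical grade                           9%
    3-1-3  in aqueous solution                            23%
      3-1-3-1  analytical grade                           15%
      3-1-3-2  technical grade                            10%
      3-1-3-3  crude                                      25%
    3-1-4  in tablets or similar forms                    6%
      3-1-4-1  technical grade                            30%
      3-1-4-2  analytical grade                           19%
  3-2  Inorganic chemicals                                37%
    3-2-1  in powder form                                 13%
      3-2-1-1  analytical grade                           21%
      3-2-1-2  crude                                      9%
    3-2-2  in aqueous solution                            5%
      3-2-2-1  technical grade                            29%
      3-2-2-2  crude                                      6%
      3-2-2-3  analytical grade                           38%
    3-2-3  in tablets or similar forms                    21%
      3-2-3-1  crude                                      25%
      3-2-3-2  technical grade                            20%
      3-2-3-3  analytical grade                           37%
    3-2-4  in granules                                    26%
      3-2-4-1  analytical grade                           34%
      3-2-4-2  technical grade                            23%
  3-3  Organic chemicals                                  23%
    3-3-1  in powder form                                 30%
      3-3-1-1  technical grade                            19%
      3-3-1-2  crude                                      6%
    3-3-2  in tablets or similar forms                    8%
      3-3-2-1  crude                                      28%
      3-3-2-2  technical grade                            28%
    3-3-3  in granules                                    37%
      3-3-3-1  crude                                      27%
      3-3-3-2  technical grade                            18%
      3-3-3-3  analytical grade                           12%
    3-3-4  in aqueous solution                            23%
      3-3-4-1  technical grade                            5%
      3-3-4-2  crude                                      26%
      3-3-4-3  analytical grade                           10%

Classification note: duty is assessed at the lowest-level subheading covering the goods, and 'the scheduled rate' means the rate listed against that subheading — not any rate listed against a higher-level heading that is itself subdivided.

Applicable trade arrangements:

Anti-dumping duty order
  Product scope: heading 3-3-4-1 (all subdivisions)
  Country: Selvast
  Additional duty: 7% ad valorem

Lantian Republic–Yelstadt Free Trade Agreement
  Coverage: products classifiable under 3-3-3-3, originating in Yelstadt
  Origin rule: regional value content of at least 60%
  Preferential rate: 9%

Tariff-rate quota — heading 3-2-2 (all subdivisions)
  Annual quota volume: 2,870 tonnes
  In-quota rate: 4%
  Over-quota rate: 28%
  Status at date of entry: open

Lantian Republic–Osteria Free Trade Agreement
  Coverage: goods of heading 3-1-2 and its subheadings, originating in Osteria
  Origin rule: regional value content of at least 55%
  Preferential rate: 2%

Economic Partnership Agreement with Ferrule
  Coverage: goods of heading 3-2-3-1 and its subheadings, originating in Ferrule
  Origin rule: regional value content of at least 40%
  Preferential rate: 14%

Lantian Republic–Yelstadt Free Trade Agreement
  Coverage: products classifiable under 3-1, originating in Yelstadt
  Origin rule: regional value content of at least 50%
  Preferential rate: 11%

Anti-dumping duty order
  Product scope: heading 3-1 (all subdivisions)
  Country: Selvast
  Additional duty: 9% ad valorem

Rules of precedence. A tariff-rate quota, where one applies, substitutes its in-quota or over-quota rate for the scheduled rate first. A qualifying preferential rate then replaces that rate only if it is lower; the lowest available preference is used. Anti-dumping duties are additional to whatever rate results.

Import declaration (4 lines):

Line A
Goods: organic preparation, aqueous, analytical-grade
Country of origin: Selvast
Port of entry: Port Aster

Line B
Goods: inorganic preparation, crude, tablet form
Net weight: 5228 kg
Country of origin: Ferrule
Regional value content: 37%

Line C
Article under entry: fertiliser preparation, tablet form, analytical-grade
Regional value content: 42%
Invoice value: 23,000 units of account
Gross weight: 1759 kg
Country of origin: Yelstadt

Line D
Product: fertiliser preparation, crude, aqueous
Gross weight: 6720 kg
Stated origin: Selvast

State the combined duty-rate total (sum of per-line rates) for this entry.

Line A: organic → 3-3; aqueous → 3-3-4; analytical-grade → 3-3-4-3. Scheduled 10%. No special measure applies. → 10%.
Line B: inorganic → 3-2; tablet form → 3-2-3; crude → 3-2-3-1. Scheduled 25%. Ferrule agreement on 3-2-3-1: RVC < 40%. → 25%.
Line C: fertiliser → 3-1; tablet form → 3-1-4; analytical-grade → 3-1-4-2. Scheduled 19%. Yelstadt agreement on 3-3-3-3: 3-1-4-2 not covered; Yelstadt agreement on 3-1: RVC < 50%. → 19%.
Line D: fertiliser → 3-1; aqueous → 3-1-3; crude → 3-1-3-3. Scheduled 25%. anti-dumping (Selvast, 3-1): +9%; total 25% + 9% = 34%. → 34%.
Sum: 10% + 25% + 19% + 34% = 88%.

88%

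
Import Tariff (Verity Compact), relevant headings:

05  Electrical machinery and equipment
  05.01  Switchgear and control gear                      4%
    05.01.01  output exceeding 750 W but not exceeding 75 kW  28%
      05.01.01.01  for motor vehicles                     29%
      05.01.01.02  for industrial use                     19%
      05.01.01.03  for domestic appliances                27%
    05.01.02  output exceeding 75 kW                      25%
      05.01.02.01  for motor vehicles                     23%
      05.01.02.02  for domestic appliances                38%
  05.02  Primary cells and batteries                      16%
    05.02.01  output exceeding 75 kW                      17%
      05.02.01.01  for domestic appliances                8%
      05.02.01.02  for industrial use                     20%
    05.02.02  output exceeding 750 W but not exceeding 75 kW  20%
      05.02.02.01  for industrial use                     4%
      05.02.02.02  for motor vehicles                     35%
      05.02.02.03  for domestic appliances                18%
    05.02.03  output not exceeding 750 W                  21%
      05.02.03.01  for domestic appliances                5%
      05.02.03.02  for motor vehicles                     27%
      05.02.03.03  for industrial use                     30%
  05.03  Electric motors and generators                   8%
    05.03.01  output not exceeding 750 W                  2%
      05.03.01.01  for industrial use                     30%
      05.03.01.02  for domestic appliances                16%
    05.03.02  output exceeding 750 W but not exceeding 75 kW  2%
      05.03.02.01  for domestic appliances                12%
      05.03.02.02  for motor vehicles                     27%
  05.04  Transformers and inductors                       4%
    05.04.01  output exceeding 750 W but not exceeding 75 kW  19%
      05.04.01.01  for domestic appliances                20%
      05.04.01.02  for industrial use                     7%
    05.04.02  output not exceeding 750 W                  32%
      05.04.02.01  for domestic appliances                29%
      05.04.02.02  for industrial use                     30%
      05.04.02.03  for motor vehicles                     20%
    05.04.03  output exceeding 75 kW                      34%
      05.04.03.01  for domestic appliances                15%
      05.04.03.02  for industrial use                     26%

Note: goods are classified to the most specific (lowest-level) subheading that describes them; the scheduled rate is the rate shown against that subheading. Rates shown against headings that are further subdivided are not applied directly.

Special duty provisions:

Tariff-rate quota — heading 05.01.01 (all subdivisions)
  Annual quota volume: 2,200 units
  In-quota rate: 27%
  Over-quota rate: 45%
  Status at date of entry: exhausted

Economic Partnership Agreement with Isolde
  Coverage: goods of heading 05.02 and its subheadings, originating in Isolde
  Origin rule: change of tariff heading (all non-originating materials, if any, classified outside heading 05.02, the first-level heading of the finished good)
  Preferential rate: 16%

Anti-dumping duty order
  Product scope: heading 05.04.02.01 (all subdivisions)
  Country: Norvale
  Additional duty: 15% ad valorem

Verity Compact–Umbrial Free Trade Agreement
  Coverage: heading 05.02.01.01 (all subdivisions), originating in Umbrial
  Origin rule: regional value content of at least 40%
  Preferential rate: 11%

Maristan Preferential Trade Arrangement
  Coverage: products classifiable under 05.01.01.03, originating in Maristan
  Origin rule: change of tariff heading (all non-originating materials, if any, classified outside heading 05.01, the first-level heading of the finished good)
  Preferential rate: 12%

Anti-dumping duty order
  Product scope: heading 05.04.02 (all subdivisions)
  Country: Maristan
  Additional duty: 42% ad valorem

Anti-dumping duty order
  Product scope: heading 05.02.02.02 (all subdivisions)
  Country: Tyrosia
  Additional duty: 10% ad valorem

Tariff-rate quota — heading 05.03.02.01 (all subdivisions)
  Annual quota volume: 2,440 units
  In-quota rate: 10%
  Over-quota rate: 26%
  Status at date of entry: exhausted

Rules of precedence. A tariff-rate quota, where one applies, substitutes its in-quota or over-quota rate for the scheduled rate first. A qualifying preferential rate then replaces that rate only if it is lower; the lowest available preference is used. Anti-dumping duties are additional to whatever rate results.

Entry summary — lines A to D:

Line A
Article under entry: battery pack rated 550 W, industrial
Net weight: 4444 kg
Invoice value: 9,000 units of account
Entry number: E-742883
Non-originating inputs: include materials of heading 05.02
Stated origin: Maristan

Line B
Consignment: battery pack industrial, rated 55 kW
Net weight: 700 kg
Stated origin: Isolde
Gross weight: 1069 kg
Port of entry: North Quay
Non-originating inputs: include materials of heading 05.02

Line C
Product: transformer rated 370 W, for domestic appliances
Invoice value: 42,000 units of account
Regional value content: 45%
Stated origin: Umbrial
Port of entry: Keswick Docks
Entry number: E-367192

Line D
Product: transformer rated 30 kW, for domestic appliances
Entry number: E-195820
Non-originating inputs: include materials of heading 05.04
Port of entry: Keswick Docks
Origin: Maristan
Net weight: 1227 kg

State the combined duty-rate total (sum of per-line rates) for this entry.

Line A: battery pack → 05.02; rated 550 W → 05.02.03; industrial → 05.02.03.03. Scheduled 30%. Maristan agreement on 05.01.01.03: 05.02.03.03 not covered. → 30%.
Line B: battery pack → 05.02; rated 55 kW → 05.02.02; industrial → 05.02.02.01. Scheduled 4%. Isolde agreement on 05.02: CTH not met. → 4%.
Line C: transformer → 05.04; rated 370 W → 05.04.02; for domestic appliances → 05.04.02.01. Scheduled 29%. Umbrial agreement on 05.02.01.01: 05.04.02.01 not covered. → 29%.
Line D: transformer → 05.04; rated 30 kW → 05.04.01; for domestic appliances → 05.04.01.01. Scheduled 20%. Maristan agreement on 05.01.01.03: 05.04.01.01 not covered. → 20%.
Sum: 30% + 4% + 29% + 20% = 83%.

83%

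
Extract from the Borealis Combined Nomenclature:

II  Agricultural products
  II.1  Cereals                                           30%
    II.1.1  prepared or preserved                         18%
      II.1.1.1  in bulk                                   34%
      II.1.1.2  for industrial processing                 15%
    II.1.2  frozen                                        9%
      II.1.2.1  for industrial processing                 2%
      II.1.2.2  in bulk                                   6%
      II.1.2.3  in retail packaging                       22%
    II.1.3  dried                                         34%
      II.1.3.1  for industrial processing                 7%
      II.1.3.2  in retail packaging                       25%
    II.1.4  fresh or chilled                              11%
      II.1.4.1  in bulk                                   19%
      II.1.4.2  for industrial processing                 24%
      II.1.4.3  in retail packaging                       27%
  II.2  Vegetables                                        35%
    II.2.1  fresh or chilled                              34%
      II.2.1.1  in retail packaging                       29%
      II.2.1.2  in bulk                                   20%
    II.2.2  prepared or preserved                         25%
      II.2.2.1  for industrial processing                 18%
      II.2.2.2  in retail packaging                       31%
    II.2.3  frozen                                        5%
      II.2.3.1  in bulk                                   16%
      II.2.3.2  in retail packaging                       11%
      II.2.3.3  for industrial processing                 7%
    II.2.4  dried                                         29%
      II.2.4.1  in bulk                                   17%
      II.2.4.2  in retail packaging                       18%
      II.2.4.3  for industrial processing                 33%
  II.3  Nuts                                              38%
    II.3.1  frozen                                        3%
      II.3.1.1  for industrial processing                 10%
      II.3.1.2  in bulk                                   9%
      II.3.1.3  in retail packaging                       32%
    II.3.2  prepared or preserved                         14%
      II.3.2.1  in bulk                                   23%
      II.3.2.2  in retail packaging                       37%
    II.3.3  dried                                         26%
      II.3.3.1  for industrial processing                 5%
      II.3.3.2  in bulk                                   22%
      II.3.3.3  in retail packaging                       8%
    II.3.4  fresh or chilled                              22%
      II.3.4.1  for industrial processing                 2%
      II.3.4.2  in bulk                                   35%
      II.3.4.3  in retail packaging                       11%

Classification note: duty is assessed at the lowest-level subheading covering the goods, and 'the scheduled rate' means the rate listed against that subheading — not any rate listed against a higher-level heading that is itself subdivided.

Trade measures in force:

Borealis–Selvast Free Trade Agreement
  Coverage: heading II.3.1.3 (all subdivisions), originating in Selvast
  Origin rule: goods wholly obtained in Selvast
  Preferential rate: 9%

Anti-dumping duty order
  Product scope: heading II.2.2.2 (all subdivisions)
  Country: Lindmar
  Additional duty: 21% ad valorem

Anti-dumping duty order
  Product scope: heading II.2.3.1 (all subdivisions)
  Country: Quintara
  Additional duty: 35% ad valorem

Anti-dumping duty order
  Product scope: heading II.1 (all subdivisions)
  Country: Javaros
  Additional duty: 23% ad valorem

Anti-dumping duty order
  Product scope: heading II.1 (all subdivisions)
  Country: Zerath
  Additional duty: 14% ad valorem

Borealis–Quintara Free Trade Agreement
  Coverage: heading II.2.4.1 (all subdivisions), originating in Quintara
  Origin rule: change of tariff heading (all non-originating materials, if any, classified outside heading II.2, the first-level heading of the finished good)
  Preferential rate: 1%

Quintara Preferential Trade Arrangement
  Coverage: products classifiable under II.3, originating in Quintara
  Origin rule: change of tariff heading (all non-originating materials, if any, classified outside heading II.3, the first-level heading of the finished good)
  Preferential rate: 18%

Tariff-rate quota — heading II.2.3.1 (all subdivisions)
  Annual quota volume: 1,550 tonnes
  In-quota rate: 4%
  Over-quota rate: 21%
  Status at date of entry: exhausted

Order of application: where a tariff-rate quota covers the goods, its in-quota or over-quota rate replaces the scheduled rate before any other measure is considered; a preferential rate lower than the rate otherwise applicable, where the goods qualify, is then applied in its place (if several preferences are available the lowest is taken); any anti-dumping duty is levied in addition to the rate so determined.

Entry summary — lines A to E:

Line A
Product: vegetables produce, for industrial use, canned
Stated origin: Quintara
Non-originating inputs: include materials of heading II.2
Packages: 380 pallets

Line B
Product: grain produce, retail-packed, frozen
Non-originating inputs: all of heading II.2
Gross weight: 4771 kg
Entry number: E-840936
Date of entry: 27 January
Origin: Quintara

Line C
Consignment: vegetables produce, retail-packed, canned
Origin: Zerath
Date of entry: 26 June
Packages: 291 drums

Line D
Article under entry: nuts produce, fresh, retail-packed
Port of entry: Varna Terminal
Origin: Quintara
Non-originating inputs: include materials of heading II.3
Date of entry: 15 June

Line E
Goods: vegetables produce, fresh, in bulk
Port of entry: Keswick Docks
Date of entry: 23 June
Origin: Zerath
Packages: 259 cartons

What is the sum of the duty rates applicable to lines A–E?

Line A: vegetables → II.2; canned → II.2.2; for industrial use → II.2.2.1. Scheduled 18%. Quintara agreement on II.2.4.1: II.2.2.1 not covered; Quintara agreement on II.3: II.2.2.1 not covered. → 18%.
Line B: grain → II.1; frozen → II.1.2; retail-packed → II.1.2.3. Scheduled 22%. Quintara agreement on II.2.4.1: II.1.2.3 not covered; Quintara agreement on II.3: II.1.2.3 not covered. → 22%.
Line C: vegetables → II.2; canned → II.2.2; retail-packed → II.2.2.2. Scheduled 31%. No special measure applies. → 31%.
Line D: nuts → II.3; fresh → II.3.4; retail-packed → II.3.4.3. Scheduled 11%. Quintara agreement on II.2.4.1: II.3.4.3 not covered; Quintara agreement on II.3: CTH not met. → 11%.
Line E: vegetables → II.2; fresh → II.2.1; in bulk → II.2.1.2. Scheduled 20%. No special measure applies. → 20%.
Sum: 18% + 22% + 31% + 11% + 20% = 102%.

102%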